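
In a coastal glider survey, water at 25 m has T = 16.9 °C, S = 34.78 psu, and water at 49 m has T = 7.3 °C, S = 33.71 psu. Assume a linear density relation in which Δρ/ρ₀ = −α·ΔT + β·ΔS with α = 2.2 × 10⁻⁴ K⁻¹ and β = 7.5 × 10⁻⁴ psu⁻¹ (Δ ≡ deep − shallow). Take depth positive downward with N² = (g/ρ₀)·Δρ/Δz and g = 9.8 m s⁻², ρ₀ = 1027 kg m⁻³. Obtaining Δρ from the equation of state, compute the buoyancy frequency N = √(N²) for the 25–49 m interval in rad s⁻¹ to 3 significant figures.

0.0231 rad s⁻¹

ΔT = -9.6 K, ΔS = -1.07 psu (deep − shallow).
Δρ/ρ₀ = −αΔT + βΔS = 2.112 × 10⁻³ − 8.025 × 10⁻⁴ = 1.3095 × 10⁻³, so Δρ ≈ 1.345 kg m⁻³.
N² = (g/ρ₀)·Δρ/Δz = g·(Δρ/ρ₀)/Δz = 9.8 × 1.3095 × 10⁻³ / 24 = 5.3471 × 10⁻⁴ s⁻².
N = √(5.3471 × 10⁻⁴) = 0.023124 rad s⁻¹ ≈ 0.0231 rad s⁻¹.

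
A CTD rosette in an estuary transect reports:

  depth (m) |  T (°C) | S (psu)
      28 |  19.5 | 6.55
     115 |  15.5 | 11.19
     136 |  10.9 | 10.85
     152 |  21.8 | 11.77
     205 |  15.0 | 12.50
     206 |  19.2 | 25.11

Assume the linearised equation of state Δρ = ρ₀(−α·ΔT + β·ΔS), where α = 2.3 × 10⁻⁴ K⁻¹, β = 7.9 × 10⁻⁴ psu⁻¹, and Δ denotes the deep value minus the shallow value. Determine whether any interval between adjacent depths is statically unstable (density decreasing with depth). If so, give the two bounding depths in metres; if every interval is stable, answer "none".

Evaluate Δρ/ρ₀ = −αΔT + βΔS across each adjacent pair:
  28–115 m: −αΔT+βΔS = −(2.3 × 10⁻⁴)(-4.0)+(7.9 × 10⁻⁴)(+4.64) = 4.6 × 10⁻³ → stable
  115–136 m: −αΔT+βΔS = −(2.3 × 10⁻⁴)(-4.6)+(7.9 × 10⁻⁴)(-0.34) = 7.9 × 10⁻⁴ → stable
  136–152 m: −αΔT+βΔS = −(2.3 × 10⁻⁴)(+10.9)+(7.9 × 10⁻⁴)(+0.92) = -1.8 × 10⁻³ → UNSTABLE
  152–205 m: −αΔT+βΔS = −(2.3 × 10⁻⁴)(-6.8)+(7.9 × 10⁻⁴)(+0.73) = 2.1 × 10⁻³ → stable
  205–206 m: −αΔT+βΔS = −(2.3 × 10⁻⁴)(+4.2)+(7.9 × 10⁻⁴)(+12.61) = 9.0 × 10⁻³ → stable
The 136–152 m interval has Δρ < 0: lighter water underlies denser water.

136–152 m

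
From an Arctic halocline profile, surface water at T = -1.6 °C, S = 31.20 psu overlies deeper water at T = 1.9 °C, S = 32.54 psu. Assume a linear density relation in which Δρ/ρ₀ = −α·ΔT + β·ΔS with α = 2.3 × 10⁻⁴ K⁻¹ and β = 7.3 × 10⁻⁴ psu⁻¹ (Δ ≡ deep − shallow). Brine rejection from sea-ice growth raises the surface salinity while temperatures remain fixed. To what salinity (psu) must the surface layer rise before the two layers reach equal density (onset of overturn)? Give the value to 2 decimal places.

Neutral buoyancy requires −α(T_deep − T_surf) + β(S_deep − S_surf′) = 0.
S_surf′ = S_deep − (α/β)·ΔT = 32.54 − (2.3 × 10⁻⁴/7.3 × 10⁻⁴)·(+3.5) = 31.4373 psu.
Increase required: 31.4373 − 31.20 = 0.2373 psu.

31.44 psu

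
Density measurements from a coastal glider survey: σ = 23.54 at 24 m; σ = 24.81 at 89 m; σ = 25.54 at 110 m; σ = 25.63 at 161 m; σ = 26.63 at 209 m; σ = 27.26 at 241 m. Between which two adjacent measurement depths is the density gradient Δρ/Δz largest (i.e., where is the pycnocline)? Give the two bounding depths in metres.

Compute the density gradient over each adjacent pair:
  24–89 m: Δρ/Δz = 1.27/65 = 0.020 kg m⁻⁴
  89–110 m: Δρ/Δz = 0.73/21 = 0.035 kg m⁻⁴
  110–161 m: Δρ/Δz = 0.09/51 = 1.8 × 10⁻³ kg m⁻⁴
  161–209 m: Δρ/Δz = 1.00/48 = 0.021 kg m⁻⁴
  209–241 m: Δρ/Δz = 0.63/32 = 0.020 kg m⁻⁴
The largest gradient is in the 89–110 m interval — the pycnocline.

89–110 m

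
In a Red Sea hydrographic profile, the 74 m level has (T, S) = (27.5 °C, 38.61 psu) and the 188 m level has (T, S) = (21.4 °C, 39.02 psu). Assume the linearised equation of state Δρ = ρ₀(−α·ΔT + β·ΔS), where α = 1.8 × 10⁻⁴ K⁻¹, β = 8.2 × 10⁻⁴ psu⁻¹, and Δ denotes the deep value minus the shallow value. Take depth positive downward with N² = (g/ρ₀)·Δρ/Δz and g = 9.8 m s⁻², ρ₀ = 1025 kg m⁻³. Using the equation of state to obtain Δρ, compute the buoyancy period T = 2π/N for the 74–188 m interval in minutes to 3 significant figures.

9.43 min

ΔT = -6.1 K, ΔS = +0.41 psu (deep − shallow).
Δρ/ρ₀ = −αΔT + βΔS = 1.098 × 10⁻³ + 3.362 × 10⁻⁴ = 1.4342 × 10⁻³, so Δρ ≈ 1.470 kg m⁻³.
N² = (g/ρ₀)·Δρ/Δz = g·(Δρ/ρ₀)/Δz = 9.8 × 1.4342 × 10⁻³ / 114 = 1.2329 × 10⁻⁴ s⁻².
N = √(1.2329 × 10⁻⁴) = 0.011104 rad s⁻¹ → T = 2π/N = 565.85 s = 9.4308 min ≈ 9.43 min.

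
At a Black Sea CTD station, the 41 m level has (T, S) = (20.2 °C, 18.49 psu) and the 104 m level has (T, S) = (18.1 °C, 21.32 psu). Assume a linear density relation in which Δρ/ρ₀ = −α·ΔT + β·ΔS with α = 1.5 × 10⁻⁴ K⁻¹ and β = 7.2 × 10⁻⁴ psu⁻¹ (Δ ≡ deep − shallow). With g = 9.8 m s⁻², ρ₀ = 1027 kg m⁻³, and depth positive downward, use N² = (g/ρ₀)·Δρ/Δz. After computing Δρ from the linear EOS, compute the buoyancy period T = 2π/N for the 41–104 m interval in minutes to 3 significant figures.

5.47 min

ΔT = -2.1 K, ΔS = +2.83 psu (deep − shallow).
Δρ/ρ₀ = −αΔT + βΔS = 3.15 × 10⁻⁴ + 2.0376 × 10⁻³ = 2.3526 × 10⁻³, so Δρ ≈ 2.416 kg m⁻³.
N² = (g/ρ₀)·Δρ/Δz = g·(Δρ/ρ₀)/Δz = 9.8 × 2.3526 × 10⁻³ / 63 = 3.6596 × 10⁻⁴ s⁻².
N = √(3.6596 × 10⁻⁴) = 0.019130 rad s⁻¹ → T = 2π/N = 328.45 s = 5.4742 min ≈ 5.47 min.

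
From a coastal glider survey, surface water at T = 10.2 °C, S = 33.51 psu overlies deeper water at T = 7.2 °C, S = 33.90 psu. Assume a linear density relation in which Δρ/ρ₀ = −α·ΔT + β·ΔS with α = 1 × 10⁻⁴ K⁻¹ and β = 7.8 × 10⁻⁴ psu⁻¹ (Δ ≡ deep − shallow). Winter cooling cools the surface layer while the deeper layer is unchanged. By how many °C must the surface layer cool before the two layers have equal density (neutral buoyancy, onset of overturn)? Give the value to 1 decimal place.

6.0 °C

Neutral buoyancy requires Δρ = 0, i.e. −α(T_deep − T_surf′) + β(S_deep − S_surf) = 0.
T_surf′ = T_deep − (β/α)·ΔS = 7.2 − (7.8 × 10⁻⁴/1 × 10⁻⁴)·(+0.39) = 4.158 °C.
Cooling required: 10.2 − (4.158) = 6.042 °C.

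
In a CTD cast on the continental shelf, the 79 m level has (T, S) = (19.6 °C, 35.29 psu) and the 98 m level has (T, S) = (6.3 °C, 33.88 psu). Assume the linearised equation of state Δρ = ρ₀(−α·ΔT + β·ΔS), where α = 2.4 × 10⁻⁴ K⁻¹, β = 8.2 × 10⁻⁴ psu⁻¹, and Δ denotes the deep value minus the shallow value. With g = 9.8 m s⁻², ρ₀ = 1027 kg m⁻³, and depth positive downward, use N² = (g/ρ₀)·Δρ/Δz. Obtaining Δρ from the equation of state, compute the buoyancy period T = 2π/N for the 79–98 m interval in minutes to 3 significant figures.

ΔT = -13.3 K, ΔS = -1.41 psu (deep − shallow).
Δρ/ρ₀ = −αΔT + βΔS = 3.192 × 10⁻³ − 1.1562 × 10⁻³ = 2.0358 × 10⁻³, so Δρ ≈ 2.091 kg m⁻³.
N² = (g/ρ₀)·Δρ/Δz = g·(Δρ/ρ₀)/Δz = 9.8 × 2.0358 × 10⁻³ / 19 = 1.0500 × 10⁻³ s⁻².
N = √(1.0500 × 10⁻³) = 0.032404 rad s⁻¹ → T = 2π/N = 193.90 s = 3.2317 min ≈ 3.23 min.

3.23 min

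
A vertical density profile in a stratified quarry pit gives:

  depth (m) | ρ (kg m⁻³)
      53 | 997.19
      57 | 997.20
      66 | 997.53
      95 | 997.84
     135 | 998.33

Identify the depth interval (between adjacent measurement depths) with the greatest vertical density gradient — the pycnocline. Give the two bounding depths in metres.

Compute the density gradient over each adjacent pair:
  53–57 m: Δρ/Δz = 0.01/4 = 2.5 × 10⁻³ kg m⁻⁴
  57–66 m: Δρ/Δz = 0.33/9 = 0.037 kg m⁻⁴
  66–95 m: Δρ/Δz = 0.31/29 = 0.011 kg m⁻⁴
  95–135 m: Δρ/Δz = 0.49/40 = 0.012 kg m⁻⁴
The largest gradient is in the 57–66 m interval — the pycnocline.

57–66 m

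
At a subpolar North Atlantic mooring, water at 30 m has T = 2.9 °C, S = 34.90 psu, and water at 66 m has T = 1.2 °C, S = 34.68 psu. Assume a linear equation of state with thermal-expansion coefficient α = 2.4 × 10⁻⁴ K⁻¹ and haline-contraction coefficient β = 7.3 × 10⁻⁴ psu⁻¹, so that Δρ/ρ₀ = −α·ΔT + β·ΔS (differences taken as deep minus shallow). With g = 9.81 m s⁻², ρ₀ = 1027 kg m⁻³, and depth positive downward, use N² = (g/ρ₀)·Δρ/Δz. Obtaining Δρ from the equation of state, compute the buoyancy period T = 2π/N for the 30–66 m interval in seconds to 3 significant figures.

765 s

ΔT = -1.7 K, ΔS = -0.22 psu (deep − shallow).
Δρ/ρ₀ = −αΔT + βΔS = 4.08 × 10⁻⁴ − 1.606 × 10⁻⁴ = 2.474 × 10⁻⁴, so Δρ ≈ 0.2541 kg m⁻³.
N² = (g/ρ₀)·Δρ/Δz = g·(Δρ/ρ₀)/Δz = 9.81 × 2.474 × 10⁻⁴ / 36 = 6.7417 × 10⁻⁵ s⁻².
N = √(6.7417 × 10⁻⁵) = 8.2108 × 10⁻³ rad s⁻¹ → T = 2π/N = 765.23 s ≈ 765 s.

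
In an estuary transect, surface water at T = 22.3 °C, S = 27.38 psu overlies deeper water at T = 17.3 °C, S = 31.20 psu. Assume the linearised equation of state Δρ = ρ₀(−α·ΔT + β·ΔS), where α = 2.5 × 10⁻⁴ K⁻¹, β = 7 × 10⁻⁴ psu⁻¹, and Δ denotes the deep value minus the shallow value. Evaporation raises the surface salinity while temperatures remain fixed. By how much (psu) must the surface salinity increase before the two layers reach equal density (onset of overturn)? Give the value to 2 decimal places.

Neutral buoyancy requires −α(T_deep − T_surf) + β(S_deep − S_surf′) = 0.
S_surf′ = S_deep − (α/β)·ΔT = 31.20 − (2.5 × 10⁻⁴/7 × 10⁻⁴)·(-5.0) = 32.9857 psu.
Increase required: 32.9857 − 27.38 = 5.6057 psu.

5.61 psu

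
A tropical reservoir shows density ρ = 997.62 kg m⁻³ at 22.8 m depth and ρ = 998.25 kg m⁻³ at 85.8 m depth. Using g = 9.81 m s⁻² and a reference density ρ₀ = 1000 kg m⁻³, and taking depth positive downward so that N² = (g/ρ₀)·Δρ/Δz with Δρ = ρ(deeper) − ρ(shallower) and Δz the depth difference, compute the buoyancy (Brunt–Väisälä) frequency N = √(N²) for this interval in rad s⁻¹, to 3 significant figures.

9.90 × 10⁻³ rad s⁻¹

Δρ = 998.25 − 997.62 = 0.63 kg m⁻³ over Δz = 85.8 − 22.8 = 63 m.
N² = (9.81/1000) × (0.63/63) = 9.8100 × 10⁻⁵ s⁻².
N = √(9.8100 × 10⁻⁵) = 9.9045 × 10⁻³ rad s⁻¹ ≈ 9.90 × 10⁻³ rad s⁻¹.
A positive N² confirms static stability across the interval.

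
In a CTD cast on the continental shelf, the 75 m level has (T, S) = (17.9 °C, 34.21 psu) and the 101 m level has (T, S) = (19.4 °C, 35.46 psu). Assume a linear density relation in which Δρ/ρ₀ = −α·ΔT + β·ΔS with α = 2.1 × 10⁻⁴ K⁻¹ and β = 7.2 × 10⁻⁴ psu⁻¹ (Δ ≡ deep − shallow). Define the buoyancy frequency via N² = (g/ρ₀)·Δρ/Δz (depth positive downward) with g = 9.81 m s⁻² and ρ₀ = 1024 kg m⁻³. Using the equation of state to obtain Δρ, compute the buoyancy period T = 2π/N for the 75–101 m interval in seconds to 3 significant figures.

ΔT = +1.5 K, ΔS = +1.25 psu (deep − shallow).
Δρ/ρ₀ = −αΔT + βΔS = -3.15 × 10⁻⁴ + 9.00 × 10⁻⁴ = 5.85 × 10⁻⁴, so Δρ ≈ 0.5990 kg m⁻³.
N² = (g/ρ₀)·Δρ/Δz = g·(Δρ/ρ₀)/Δz = 9.81 × 5.85 × 10⁻⁴ / 26 = 2.2073 × 10⁻⁴ s⁻².
N = √(2.2073 × 10⁻⁴) = 0.014857 rad s⁻¹ → T = 2π/N = 422.91 s ≈ 423 s.

423 s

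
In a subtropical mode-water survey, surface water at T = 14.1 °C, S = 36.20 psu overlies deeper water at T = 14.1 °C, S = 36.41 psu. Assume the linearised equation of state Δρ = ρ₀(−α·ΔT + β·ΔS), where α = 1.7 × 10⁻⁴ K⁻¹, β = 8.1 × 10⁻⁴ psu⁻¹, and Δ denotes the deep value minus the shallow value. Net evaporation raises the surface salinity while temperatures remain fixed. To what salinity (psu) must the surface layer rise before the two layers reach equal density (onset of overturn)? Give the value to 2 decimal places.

36.41 psu

Neutral buoyancy requires −α(T_deep − T_surf) + β(S_deep − S_surf′) = 0.
S_surf′ = S_deep − (α/β)·ΔT = 36.41 − (1.7 × 10⁻⁴/8.1 × 10⁻⁴)·(+0.0) = 36.4100 psu.
Increase required: 36.4100 − 36.20 = 0.2100 psu.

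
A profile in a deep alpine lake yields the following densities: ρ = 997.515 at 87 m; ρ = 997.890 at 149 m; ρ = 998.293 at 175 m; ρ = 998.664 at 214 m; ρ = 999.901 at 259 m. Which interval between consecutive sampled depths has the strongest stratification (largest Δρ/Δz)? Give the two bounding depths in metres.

214–259 m

Compute the density gradient over each adjacent pair:
  87–149 m: Δρ/Δz = 0.375/62 = 6.0 × 10⁻³ kg m⁻⁴
  149–175 m: Δρ/Δz = 0.403/26 = 0.016 kg m⁻⁴
  175–214 m: Δρ/Δz = 0.371/39 = 9.5 × 10⁻³ kg m⁻⁴
  214–259 m: Δρ/Δz = 1.237/45 = 0.027 kg m⁻⁴
The largest gradient is in the 214–259 m interval — the pycnocline.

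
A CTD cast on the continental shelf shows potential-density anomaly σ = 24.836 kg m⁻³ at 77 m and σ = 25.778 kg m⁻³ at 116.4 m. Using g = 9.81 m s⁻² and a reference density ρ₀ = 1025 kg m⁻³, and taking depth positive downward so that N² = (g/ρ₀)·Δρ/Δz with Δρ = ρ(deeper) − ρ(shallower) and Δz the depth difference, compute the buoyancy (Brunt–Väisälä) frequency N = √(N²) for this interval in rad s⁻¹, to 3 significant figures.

0.0151 rad s⁻¹

Δρ = 1025.778 − 1024.836 = 0.942 kg m⁻³ over Δz = 116.4 − 77 = 39.4 m.
N² = (9.81/1025) × (0.942/39.4) = 2.2882 × 10⁻⁴ s⁻².
N = √(2.2882 × 10⁻⁴) = 0.015127 rad s⁻¹ ≈ 0.0151 rad s⁻¹.
A positive N² confirms static stability across the interval.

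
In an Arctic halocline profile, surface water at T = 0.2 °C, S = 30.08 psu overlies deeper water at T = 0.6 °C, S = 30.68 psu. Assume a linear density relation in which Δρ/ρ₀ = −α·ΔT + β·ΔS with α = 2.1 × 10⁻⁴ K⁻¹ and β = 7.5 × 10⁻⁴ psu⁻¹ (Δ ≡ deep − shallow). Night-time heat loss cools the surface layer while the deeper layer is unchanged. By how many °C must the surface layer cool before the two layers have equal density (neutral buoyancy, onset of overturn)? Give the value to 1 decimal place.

Neutral buoyancy requires Δρ = 0, i.e. −α(T_deep − T_surf′) + β(S_deep − S_surf) = 0.
T_surf′ = T_deep − (β/α)·ΔS = 0.6 − (7.5 × 10⁻⁴/2.1 × 10⁻⁴)·(+0.60) = -1.543 °C.
Cooling required: 0.2 − (-1.543) = 1.743 °C.

1.7 °C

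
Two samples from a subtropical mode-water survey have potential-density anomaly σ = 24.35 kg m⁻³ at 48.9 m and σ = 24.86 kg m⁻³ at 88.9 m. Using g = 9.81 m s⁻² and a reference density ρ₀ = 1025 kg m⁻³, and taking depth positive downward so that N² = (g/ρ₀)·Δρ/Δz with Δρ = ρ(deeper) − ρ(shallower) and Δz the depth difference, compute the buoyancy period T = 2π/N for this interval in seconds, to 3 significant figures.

Δρ = 1024.86 − 1024.35 = 0.51 kg m⁻³ over Δz = 88.9 − 48.9 = 40 m.
N² = (9.81/1025) × (0.51/40) = 1.2203 × 10⁻⁴ s⁻².
N = √(1.2203 × 10⁻⁴) = 0.011047 rad s⁻¹, so T = 2π/N = 568.77 s ≈ 569 s.
A positive N² confirms static stability across the interval.

569 s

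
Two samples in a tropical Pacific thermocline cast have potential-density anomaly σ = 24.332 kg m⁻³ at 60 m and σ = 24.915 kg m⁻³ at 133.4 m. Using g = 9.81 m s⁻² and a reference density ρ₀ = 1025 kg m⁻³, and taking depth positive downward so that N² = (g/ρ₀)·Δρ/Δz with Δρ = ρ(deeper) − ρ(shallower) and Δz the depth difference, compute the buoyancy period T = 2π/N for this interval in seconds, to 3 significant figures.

Δρ = 1024.915 − 1024.332 = 0.583 kg m⁻³ over Δz = 133.4 − 60 = 73.4 m.
N² = (9.81/1025) × (0.583/73.4) = 7.6018 × 10⁻⁵ s⁻².
N = √(7.6018 × 10⁻⁵) = 8.7188 × 10⁻³ rad s⁻¹, so T = 2π/N = 720.65 s ≈ 721 s.
Since Δρ > 0 the layer is stably stratified.

721 s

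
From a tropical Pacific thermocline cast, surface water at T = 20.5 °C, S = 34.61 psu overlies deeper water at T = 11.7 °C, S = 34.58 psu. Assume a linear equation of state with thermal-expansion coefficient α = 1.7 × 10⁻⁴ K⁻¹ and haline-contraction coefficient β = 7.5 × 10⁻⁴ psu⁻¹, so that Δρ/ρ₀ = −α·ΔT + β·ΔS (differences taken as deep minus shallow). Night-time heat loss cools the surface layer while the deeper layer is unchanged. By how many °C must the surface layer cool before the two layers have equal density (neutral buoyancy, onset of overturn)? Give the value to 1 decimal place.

Neutral buoyancy requires Δρ = 0, i.e. −α(T_deep − T_surf′) + β(S_deep − S_surf) = 0.
T_surf′ = T_deep − (β/α)·ΔS = 11.7 − (7.5 × 10⁻⁴/1.7 × 10⁻⁴)·(-0.03) = 11.832 °C.
Cooling required: 20.5 − (11.832) = 8.668 °C.

8.7 °C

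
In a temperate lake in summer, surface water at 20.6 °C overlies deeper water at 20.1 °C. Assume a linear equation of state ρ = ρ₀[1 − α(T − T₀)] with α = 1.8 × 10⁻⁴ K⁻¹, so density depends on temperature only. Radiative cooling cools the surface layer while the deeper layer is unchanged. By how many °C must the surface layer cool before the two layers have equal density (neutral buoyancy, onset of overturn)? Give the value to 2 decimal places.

0.50 °C

With temperature the only control, equal density requires T_surf′ = T_deep.
T_surf′ = 20.1 °C.
Cooling required: 20.6 − 20.1 = 0.50 °C.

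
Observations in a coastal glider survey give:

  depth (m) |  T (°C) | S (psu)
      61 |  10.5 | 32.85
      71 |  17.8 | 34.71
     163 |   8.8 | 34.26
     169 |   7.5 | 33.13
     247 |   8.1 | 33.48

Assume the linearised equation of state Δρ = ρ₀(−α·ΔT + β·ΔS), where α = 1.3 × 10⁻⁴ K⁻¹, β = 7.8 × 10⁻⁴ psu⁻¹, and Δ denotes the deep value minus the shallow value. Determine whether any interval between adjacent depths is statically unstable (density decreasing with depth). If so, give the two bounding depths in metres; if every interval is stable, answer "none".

Evaluate Δρ/ρ₀ = −αΔT + βΔS across each adjacent pair:
  61–71 m: −αΔT+βΔS = −(1.3 × 10⁻⁴)(+7.3)+(7.8 × 10⁻⁴)(+1.86) = 5.0 × 10⁻⁴ → stable
  71–163 m: −αΔT+βΔS = −(1.3 × 10⁻⁴)(-9.0)+(7.8 × 10⁻⁴)(-0.45) = 8.2 × 10⁻⁴ → stable
  163–169 m: −αΔT+βΔS = −(1.3 × 10⁻⁴)(-1.3)+(7.8 × 10⁻⁴)(-1.13) = -7.1 × 10⁻⁴ → UNSTABLE
  169–247 m: −αΔT+βΔS = −(1.3 × 10⁻⁴)(+0.6)+(7.8 × 10⁻⁴)(+0.35) = 1.9 × 10⁻⁴ → stable
The 163–169 m interval has Δρ < 0: lighter water underlies denser water.

163–169 m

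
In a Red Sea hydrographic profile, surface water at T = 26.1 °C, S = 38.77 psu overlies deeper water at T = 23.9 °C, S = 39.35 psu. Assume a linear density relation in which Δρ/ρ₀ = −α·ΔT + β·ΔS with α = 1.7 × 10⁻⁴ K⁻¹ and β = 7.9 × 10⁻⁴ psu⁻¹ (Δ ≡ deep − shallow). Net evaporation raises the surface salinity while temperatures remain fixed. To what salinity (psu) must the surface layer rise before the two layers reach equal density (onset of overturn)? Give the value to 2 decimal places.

39.82 psu

Neutral buoyancy requires −α(T_deep − T_surf) + β(S_deep − S_surf′) = 0.
S_surf′ = S_deep − (α/β)·ΔT = 39.35 − (1.7 × 10⁻⁴/7.9 × 10⁻⁴)·(-2.2) = 39.8234 psu.
Increase required: 39.8234 − 38.77 = 1.0534 psu.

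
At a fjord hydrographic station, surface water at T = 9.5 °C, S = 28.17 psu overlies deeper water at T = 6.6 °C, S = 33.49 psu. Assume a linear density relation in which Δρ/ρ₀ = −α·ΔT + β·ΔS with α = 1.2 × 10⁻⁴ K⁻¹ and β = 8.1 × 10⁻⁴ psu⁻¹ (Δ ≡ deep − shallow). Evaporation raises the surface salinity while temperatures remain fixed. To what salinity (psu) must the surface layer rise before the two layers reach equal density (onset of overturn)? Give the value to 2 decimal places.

33.92 psu

Neutral buoyancy requires −α(T_deep − T_surf) + β(S_deep − S_surf′) = 0.
S_surf′ = S_deep − (α/β)·ΔT = 33.49 − (1.2 × 10⁻⁴/8.1 × 10⁻⁴)·(-2.9) = 33.9196 psu.
Increase required: 33.9196 − 28.17 = 5.7496 psu.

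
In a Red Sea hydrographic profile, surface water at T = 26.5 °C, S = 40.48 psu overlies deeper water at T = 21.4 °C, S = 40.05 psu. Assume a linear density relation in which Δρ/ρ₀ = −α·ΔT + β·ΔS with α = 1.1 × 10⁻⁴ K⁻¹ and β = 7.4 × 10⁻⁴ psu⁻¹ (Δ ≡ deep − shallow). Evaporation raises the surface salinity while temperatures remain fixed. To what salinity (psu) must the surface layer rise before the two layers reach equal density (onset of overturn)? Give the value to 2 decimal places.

Neutral buoyancy requires −α(T_deep − T_surf) + β(S_deep − S_surf′) = 0.
S_surf′ = S_deep − (α/β)·ΔT = 40.05 − (1.1 × 10⁻⁴/7.4 × 10⁻⁴)·(-5.1) = 40.8081 psu.
Increase required: 40.8081 − 40.48 = 0.3281 psu.

40.81 psu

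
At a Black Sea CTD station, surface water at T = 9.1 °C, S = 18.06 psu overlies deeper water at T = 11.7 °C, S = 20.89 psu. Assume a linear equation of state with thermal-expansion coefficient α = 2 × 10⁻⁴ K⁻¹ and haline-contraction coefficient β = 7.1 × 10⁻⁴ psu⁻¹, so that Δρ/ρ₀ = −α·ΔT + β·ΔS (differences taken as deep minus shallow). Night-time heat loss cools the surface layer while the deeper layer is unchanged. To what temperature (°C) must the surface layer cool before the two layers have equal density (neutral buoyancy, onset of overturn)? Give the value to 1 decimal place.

1.7 °C

Neutral buoyancy requires Δρ = 0, i.e. −α(T_deep − T_surf′) + β(S_deep − S_surf) = 0.
T_surf′ = T_deep − (β/α)·ΔS = 11.7 − (7.1 × 10⁻⁴/2 × 10⁻⁴)·(+2.83) = 1.653 °C.
Cooling required: 9.1 − (1.653) = 7.447 °C.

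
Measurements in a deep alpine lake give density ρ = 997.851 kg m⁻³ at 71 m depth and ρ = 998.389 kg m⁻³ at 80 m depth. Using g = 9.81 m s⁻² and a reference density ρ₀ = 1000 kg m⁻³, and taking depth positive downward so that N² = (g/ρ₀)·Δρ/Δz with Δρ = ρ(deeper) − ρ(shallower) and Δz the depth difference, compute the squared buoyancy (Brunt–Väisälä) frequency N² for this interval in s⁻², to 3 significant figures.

5.86 × 10⁻⁴ s⁻²

Δρ = 998.389 − 997.851 = 0.538 kg m⁻³ over Δz = 80 − 71 = 9 m.
N² = (9.81/1000) × (0.538/9) = 5.8642 × 10⁻⁴ s⁻² ≈ 5.86 × 10⁻⁴ s⁻².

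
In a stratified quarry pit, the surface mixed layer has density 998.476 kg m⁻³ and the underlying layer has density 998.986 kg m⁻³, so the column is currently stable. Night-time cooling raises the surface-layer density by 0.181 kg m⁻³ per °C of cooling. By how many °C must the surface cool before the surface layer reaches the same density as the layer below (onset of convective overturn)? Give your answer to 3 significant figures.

2.82 °C

Density deficit of the surface layer: 998.986 − 998.476 = 0.51 kg m⁻³.
Required change = 0.51 / 0.181 = 2.82 °C.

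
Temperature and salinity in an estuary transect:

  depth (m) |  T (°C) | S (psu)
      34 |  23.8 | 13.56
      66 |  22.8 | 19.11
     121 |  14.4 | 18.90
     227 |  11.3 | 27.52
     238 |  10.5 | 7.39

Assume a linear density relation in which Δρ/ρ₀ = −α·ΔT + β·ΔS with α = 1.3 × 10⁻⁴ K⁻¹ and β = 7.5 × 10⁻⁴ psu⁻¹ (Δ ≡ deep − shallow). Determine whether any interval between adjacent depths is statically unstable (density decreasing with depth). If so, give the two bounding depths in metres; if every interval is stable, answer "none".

227–238 m

Evaluate Δρ/ρ₀ = −αΔT + βΔS across each adjacent pair:
  34–66 m: −αΔT+βΔS = −(1.3 × 10⁻⁴)(-1.0)+(7.5 × 10⁻⁴)(+5.55) = 4.3 × 10⁻³ → stable
  66–121 m: −αΔT+βΔS = −(1.3 × 10⁻⁴)(-8.4)+(7.5 × 10⁻⁴)(-0.21) = 9.3 × 10⁻⁴ → stable
  121–227 m: −αΔT+βΔS = −(1.3 × 10⁻⁴)(-3.1)+(7.5 × 10⁻⁴)(+8.62) = 6.9 × 10⁻³ → stable
  227–238 m: −αΔT+βΔS = −(1.3 × 10⁻⁴)(-0.8)+(7.5 × 10⁻⁴)(-20.13) = -0.015 → UNSTABLE
The 227–238 m interval has Δρ < 0: lighter water underlies denser water.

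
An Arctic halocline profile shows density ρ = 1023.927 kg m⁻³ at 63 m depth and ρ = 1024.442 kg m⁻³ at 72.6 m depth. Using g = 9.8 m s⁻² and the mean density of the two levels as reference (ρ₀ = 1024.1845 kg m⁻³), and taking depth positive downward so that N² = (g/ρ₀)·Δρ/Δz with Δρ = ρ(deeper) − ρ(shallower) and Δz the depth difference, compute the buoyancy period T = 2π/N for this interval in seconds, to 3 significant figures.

277 s

Δρ = 1024.442 − 1023.927 = 0.515 kg m⁻³ over Δz = 72.6 − 63 = 9.6 m.
N² = (9.8/1024.1845) × (0.515/9.6) = 5.1331 × 10⁻⁴ s⁻².
N = √(5.1331 × 10⁻⁴) = 0.022656 rad s⁻¹, so T = 2π/N = 277.33 s ≈ 277 s.
N² > 0, so the interval is statically stable.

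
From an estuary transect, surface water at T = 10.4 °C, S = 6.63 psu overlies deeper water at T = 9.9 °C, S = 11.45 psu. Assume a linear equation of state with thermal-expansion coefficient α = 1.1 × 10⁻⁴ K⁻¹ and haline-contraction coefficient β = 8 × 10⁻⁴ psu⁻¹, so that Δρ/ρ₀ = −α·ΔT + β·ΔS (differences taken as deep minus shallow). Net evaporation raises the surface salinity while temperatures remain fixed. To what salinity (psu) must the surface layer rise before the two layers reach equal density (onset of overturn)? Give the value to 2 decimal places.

Neutral buoyancy requires −α(T_deep − T_surf) + β(S_deep − S_surf′) = 0.
S_surf′ = S_deep − (α/β)·ΔT = 11.45 − (1.1 × 10⁻⁴/8 × 10⁻⁴)·(-0.5) = 11.5187 psu.
Increase required: 11.5187 − 6.63 = 4.8887 psu.

11.52 psu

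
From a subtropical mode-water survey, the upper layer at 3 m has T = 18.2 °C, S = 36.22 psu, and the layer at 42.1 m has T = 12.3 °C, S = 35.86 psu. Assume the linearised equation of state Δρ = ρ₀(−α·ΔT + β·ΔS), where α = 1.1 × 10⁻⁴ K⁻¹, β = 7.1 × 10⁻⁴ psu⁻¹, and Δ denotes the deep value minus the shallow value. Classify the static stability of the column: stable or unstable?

ΔT = 12.3 − 18.2 = -5.9 K and ΔS = 35.86 − 36.22 = -0.36 psu (deep − shallow).
−αΔT = 6.49 × 10⁻⁴; βΔS = -2.556 × 10⁻⁴; sum Δρ/ρ₀ = 3.934 × 10⁻⁴.
Δρ/ρ₀ > 0, so Δρ > 0: deeper water is denser → statically stable.

stable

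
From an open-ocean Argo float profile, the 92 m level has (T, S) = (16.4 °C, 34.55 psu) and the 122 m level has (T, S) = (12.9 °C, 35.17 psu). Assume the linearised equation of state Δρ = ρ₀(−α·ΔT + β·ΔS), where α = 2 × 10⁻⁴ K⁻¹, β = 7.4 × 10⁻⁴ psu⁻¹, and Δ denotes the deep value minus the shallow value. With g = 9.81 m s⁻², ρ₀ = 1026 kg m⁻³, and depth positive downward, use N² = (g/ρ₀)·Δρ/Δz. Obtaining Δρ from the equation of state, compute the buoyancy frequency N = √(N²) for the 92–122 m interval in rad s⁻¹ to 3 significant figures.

ΔT = -3.5 K, ΔS = +0.62 psu (deep − shallow).
Δρ/ρ₀ = −αΔT + βΔS = 7.00 × 10⁻⁴ + 4.588 × 10⁻⁴ = 1.1588 × 10⁻³, so Δρ ≈ 1.189 kg m⁻³.
N² = (g/ρ₀)·Δρ/Δz = g·(Δρ/ρ₀)/Δz = 9.81 × 1.1588 × 10⁻³ / 30 = 3.7893 × 10⁻⁴ s⁻².
N = √(3.7893 × 10⁻⁴) = 0.019466 rad s⁻¹ ≈ 0.0195 rad s⁻¹.

0.0195 rad s⁻¹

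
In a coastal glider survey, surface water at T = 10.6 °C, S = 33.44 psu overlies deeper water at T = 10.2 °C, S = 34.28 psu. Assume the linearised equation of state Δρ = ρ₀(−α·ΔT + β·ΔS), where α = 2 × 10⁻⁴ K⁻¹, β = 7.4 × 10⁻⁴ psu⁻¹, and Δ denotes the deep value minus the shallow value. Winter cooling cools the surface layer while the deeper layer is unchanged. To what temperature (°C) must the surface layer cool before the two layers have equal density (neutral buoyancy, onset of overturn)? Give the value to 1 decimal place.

7.1 °C

Neutral buoyancy requires Δρ = 0, i.e. −α(T_deep − T_surf′) + β(S_deep − S_surf) = 0.
T_surf′ = T_deep − (β/α)·ΔS = 10.2 − (7.4 × 10⁻⁴/2 × 10⁻⁴)·(+0.84) = 7.092 °C.
Cooling required: 10.6 − (7.092) = 3.508 °C.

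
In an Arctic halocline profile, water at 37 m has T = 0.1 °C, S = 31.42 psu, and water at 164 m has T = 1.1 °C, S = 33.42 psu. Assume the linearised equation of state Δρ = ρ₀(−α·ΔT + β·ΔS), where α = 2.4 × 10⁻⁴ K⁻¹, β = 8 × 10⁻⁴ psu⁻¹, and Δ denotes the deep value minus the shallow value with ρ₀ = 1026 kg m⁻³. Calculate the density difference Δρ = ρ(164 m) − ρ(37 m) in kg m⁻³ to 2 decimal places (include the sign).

ΔT = +1.0 K, ΔS = +2.00 psu (deep − shallow).
Δρ/ρ₀ = −(2.4 × 10⁻⁴)(+1.0) + (8 × 10⁻⁴)(+2.00) = 1.36 × 10⁻³.
Δρ = 1026 × (1.36 × 10⁻³) = +1.40 kg m⁻³.
Positive Δρ: denser below, stable.

+1.40 kg m⁻³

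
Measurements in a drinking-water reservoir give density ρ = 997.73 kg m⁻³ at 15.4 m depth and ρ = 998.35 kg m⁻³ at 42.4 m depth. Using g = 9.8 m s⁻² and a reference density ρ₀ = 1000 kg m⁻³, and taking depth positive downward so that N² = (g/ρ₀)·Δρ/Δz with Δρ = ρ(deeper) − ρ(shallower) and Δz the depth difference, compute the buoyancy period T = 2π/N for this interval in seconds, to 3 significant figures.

Δρ = 998.35 − 997.73 = 0.62 kg m⁻³ over Δz = 42.4 − 15.4 = 27 m.
N² = (9.8/1000) × (0.62/27) = 2.2504 × 10⁻⁴ s⁻².
N = √(2.2504 × 10⁻⁴) = 0.015001 rad s⁻¹, so T = 2π/N = 418.85 s ≈ 419 s.

419 s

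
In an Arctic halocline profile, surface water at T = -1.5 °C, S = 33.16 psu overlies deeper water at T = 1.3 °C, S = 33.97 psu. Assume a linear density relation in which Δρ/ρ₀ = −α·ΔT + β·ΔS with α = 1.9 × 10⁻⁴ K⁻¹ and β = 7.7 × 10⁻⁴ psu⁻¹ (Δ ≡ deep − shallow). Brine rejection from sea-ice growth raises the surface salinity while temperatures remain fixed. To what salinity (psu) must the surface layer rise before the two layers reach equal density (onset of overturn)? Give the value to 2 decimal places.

Neutral buoyancy requires −α(T_deep − T_surf) + β(S_deep − S_surf′) = 0.
S_surf′ = S_deep − (α/β)·ΔT = 33.97 − (1.9 × 10⁻⁴/7.7 × 10⁻⁴)·(+2.8) = 33.2791 psu.
Increase required: 33.2791 − 33.16 = 0.1191 psu.

33.28 psu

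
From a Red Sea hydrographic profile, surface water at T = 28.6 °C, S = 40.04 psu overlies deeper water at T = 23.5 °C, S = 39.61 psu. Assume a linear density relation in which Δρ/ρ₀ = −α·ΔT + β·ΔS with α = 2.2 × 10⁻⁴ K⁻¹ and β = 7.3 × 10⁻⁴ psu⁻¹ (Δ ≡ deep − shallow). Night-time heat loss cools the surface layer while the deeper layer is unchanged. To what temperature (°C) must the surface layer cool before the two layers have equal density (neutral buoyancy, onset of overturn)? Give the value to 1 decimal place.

24.9 °C

Neutral buoyancy requires Δρ = 0, i.e. −α(T_deep − T_surf′) + β(S_deep − S_surf) = 0.
T_surf′ = T_deep − (β/α)·ΔS = 23.5 − (7.3 × 10⁻⁴/2.2 × 10⁻⁴)·(-0.43) = 24.927 °C.
Cooling required: 28.6 − (24.927) = 3.673 °C.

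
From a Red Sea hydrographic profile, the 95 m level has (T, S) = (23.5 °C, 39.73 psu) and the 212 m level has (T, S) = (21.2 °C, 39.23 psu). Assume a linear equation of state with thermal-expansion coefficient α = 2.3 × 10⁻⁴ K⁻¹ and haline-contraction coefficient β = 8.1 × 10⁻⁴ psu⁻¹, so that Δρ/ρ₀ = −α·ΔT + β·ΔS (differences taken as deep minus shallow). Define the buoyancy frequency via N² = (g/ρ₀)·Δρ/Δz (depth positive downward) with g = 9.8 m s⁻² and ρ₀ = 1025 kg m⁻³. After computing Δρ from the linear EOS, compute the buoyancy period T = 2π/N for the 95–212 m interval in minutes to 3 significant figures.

32.5 min

ΔT = -2.3 K, ΔS = -0.50 psu (deep − shallow).
Δρ/ρ₀ = −αΔT + βΔS = 5.29 × 10⁻⁴ − 4.05 × 10⁻⁴ = 1.24 × 10⁻⁴, so Δρ ≈ 0.1271 kg m⁻³.
N² = (g/ρ₀)·Δρ/Δz = g·(Δρ/ρ₀)/Δz = 9.8 × 1.24 × 10⁻⁴ / 117 = 1.0386 × 10⁻⁵ s⁻².
N = √(1.0386 × 10⁻⁵) = 3.2227 × 10⁻³ rad s⁻¹ → T = 2π/N = 1.9497 × 10³ s = 32.495 min ≈ 32.5 min.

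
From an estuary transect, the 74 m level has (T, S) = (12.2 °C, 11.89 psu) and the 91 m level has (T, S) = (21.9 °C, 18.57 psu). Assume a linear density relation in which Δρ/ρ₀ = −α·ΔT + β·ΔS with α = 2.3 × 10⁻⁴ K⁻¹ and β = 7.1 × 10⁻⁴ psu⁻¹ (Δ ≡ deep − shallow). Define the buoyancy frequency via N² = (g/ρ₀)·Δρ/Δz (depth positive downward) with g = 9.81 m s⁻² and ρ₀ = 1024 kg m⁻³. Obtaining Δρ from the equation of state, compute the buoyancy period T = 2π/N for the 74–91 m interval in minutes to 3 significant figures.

ΔT = +9.7 K, ΔS = +6.68 psu (deep − shallow).
Δρ/ρ₀ = −αΔT + βΔS = -2.231 × 10⁻³ + 4.7428 × 10⁻³ = 2.5118 × 10⁻³, so Δρ ≈ 2.572 kg m⁻³.
N² = (g/ρ₀)·Δρ/Δz = g·(Δρ/ρ₀)/Δz = 9.81 × 2.5118 × 10⁻³ / 17 = 1.4495 × 10⁻³ s⁻².
N = √(1.4495 × 10⁻³) = 0.038072 rad s⁻¹ → T = 2π/N = 165.03 s = 2.7505 min ≈ 2.75 min.

2.75 min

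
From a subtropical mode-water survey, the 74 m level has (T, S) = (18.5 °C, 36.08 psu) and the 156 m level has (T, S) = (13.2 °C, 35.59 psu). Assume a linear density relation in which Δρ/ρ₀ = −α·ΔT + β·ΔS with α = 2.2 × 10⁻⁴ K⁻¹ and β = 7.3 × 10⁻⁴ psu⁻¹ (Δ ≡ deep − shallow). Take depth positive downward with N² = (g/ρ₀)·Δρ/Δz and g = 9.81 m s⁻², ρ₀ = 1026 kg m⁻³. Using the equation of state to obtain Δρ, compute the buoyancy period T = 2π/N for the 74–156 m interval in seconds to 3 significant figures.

ΔT = -5.3 K, ΔS = -0.49 psu (deep − shallow).
Δρ/ρ₀ = −αΔT + βΔS = 1.166 × 10⁻³ − 3.577 × 10⁻⁴ = 8.083 × 10⁻⁴, so Δρ ≈ 0.8293 kg m⁻³.
N² = (g/ρ₀)·Δρ/Δz = g·(Δρ/ρ₀)/Δz = 9.81 × 8.083 × 10⁻⁴ / 82 = 9.6700 × 10⁻⁵ s⁻².
N = √(9.6700 × 10⁻⁵) = 9.8336 × 10⁻³ rad s⁻¹ → T = 2π/N = 638.95 s ≈ 639 s.

639 s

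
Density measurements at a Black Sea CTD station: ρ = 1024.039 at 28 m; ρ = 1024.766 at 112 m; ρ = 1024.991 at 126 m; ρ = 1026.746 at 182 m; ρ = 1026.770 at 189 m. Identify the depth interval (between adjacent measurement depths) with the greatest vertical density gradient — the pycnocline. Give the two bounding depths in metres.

126–182 m

Compute the density gradient over each adjacent pair:
  28–112 m: Δρ/Δz = 0.727/84 = 8.7 × 10⁻³ kg m⁻⁴
  112–126 m: Δρ/Δz = 0.225/14 = 0.016 kg m⁻⁴
  126–182 m: Δρ/Δz = 1.755/56 = 0.031 kg m⁻⁴
  182–189 m: Δρ/Δz = 0.024/7 = 3.4 × 10⁻³ kg m⁻⁴
The largest gradient is in the 126–182 m interval — the pycnocline.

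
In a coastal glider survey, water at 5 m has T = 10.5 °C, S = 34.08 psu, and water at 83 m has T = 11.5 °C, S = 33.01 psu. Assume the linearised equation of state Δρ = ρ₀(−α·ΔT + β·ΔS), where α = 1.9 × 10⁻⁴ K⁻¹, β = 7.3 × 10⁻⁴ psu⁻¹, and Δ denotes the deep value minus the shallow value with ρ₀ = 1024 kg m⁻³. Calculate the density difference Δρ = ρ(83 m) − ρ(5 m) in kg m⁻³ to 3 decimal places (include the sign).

ΔT = +1.0 K, ΔS = -1.07 psu (deep − shallow).
Δρ/ρ₀ = −(1.9 × 10⁻⁴)(+1.0) + (7.3 × 10⁻⁴)(-1.07) = -9.711 × 10⁻⁴.
Δρ = 1024 × (-9.711 × 10⁻⁴) = -0.994 kg m⁻³.
Negative Δρ: lighter below, statically unstable.

-0.994 kg m⁻³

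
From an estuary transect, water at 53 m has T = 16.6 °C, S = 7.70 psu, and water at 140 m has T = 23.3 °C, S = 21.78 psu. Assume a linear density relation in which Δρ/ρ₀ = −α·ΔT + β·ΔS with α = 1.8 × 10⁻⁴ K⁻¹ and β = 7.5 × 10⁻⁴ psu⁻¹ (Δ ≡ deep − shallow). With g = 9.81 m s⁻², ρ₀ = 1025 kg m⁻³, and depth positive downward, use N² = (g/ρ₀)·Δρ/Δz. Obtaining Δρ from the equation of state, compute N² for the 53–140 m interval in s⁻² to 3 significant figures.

1.05 × 10⁻³ s⁻²

ΔT = +6.7 K, ΔS = +14.08 psu (deep − shallow).
Δρ/ρ₀ = −αΔT + βΔS = -1.206 × 10⁻³ + 0.01056 = 9.354 × 10⁻³, so Δρ ≈ 9.588 kg m⁻³.
N² = (g/ρ₀)·Δρ/Δz = g·(Δρ/ρ₀)/Δz = 9.81 × 9.354 × 10⁻³ / 87 = 1.0547 × 10⁻³ s⁻² ≈ 1.05 × 10⁻³ s⁻².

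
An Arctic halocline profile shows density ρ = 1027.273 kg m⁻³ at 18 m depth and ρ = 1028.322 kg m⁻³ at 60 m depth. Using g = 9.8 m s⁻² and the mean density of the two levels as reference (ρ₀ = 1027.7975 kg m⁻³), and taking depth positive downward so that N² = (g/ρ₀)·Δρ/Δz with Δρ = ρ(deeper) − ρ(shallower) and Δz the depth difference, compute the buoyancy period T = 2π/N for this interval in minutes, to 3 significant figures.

6.79 min

Δρ = 1028.322 − 1027.273 = 1.049 kg m⁻³ over Δz = 60 − 18 = 42 m.
N² = (9.8/1027.7975) × (1.049/42) = 2.3815 × 10⁻⁴ s⁻².
N = √(2.3815 × 10⁻⁴) = 0.015432 rad s⁻¹, so T = 2π/N = 407.15 s = 6.7858 min ≈ 6.79 min.
A positive N² confirms static stability across the interval.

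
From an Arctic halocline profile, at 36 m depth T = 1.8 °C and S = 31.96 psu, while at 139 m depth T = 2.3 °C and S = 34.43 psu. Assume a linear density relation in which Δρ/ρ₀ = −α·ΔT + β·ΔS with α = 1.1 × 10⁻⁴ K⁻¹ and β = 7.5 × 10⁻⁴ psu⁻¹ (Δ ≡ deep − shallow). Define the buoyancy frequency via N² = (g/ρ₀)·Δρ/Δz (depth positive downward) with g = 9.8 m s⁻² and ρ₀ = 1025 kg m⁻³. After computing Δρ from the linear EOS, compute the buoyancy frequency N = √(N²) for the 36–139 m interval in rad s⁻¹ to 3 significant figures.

0.0131 rad s⁻¹

ΔT = +0.5 K, ΔS = +2.47 psu (deep − shallow).
Δρ/ρ₀ = −αΔT + βΔS = -5.50 × 10⁻⁵ + 1.8525 × 10⁻³ = 1.7975 × 10⁻³, so Δρ ≈ 1.842 kg m⁻³.
N² = (g/ρ₀)·Δρ/Δz = g·(Δρ/ρ₀)/Δz = 9.8 × 1.7975 × 10⁻³ / 103 = 1.7102 × 10⁻⁴ s⁻².
N = √(1.7102 × 10⁻⁴) = 0.013077 rad s⁻¹ ≈ 0.0131 rad s⁻¹.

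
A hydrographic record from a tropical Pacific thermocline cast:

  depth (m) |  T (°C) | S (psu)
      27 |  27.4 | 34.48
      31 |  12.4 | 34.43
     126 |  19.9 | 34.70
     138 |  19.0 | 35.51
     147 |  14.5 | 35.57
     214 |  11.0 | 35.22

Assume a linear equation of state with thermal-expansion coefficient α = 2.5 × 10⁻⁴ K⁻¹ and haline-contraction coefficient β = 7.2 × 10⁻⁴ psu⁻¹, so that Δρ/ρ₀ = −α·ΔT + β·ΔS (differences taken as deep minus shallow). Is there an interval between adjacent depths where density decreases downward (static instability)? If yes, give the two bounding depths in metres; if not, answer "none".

31–126 m

Evaluate Δρ/ρ₀ = −αΔT + βΔS across each adjacent pair:
  27–31 m: −αΔT+βΔS = −(2.5 × 10⁻⁴)(-15.0)+(7.2 × 10⁻⁴)(-0.05) = 3.7 × 10⁻³ → stable
  31–126 m: −αΔT+βΔS = −(2.5 × 10⁻⁴)(+7.5)+(7.2 × 10⁻⁴)(+0.27) = -1.7 × 10⁻³ → UNSTABLE
  126–138 m: −αΔT+βΔS = −(2.5 × 10⁻⁴)(-0.9)+(7.2 × 10⁻⁴)(+0.81) = 8.1 × 10⁻⁴ → stable
  138–147 m: −αΔT+βΔS = −(2.5 × 10⁻⁴)(-4.5)+(7.2 × 10⁻⁴)(+0.06) = 1.2 × 10⁻³ → stable
  147–214 m: −αΔT+βΔS = −(2.5 × 10⁻⁴)(-3.5)+(7.2 × 10⁻⁴)(-0.35) = 6.2 × 10⁻⁴ → stable
The 31–126 m interval has Δρ < 0: lighter water underlies denser water.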